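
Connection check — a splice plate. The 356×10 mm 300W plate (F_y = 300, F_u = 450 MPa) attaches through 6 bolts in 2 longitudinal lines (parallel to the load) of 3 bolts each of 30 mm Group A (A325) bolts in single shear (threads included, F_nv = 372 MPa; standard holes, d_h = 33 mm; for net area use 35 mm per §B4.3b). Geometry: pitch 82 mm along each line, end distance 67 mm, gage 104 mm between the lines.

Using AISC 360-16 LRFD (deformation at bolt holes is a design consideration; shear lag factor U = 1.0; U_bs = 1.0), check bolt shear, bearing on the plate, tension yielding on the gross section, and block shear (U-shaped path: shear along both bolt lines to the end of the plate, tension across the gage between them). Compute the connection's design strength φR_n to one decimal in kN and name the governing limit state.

814.1 kN (block shear governs)

Bolt shear: A_b = π(30)²/4 = 706.86 mm². φR_n = 0.75 × 372 × 706.86 × 6 × 1 = 1183.3 kN.
Bearing (10 mm plate, F_u = 450 MPa): end bolts L_c = 67 − 33/2 = 50.5, R_n = min(1.2×50.5×10×450, 2.4×30×10×450) = 272.7 kN/bolt; interior L_c = 82 − 33 = 49, R_n = 264.6 kN/bolt. φR_n = 0.75 × (2×272.7 + 4×264.6) = 1202.9 kN.
Tension yield (gross): A_g = 356×10 = 3560 mm². φR_n = 0.90 × 300 × 3560 = 961.2 kN.
Block shear: shear path 2×[67+2×82] = 2×231 mm, A_gv = 4620, A_nv = 2×(231 − 2.5×35)×10 = 2870 mm²; tension across gage: (104 − 1×35)×10 = 690 mm². R_n = min(0.6×450×2870, 0.6×300×4620) + 1.0×450×690 = min(774.9, 831.6) + 310.5 = 1085.4 kN. φR_n = 0.75 × 1085.4 = 814.1 kN.
Governing: min(1183.3, 1202.9, 961.2, 814.1) = 814.1 kN → block shear.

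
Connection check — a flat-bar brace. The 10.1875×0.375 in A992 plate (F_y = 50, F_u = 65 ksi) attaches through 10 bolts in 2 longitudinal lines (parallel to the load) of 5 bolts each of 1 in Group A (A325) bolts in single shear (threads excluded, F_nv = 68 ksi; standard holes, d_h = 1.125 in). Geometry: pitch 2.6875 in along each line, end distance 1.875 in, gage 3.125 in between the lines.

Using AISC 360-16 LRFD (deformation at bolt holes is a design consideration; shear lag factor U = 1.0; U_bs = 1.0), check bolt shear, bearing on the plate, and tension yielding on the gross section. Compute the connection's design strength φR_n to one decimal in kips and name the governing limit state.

Bolt shear: A_b = π(1)²/4 = 0.7854 in². φR_n = 0.75 × 68 × 0.7854 × 10 × 1 = 400.6 kips.
Bearing (0.375 in plate, F_u = 65 ksi): end bolts L_c = 1.875 − 1.125/2 = 1.3125, R_n = min(1.2×1.3125×0.375×65, 2.4×1×0.375×65) = 38.391 kips/bolt; interior L_c = 2.6875 − 1.125 = 1.5625, R_n = 45.703 kips/bolt. φR_n = 0.75 × (2×38.391 + 8×45.703) = 331.8 kips.
Tension yield (gross): A_g = 10.1875×0.375 = 3.8203 in². φR_n = 0.90 × 50 × 3.8203 = 171.9 kips.
Governing: min(400.6, 331.8, 171.9) = 171.9 kips → gross-section yield.

171.9 kips (gross-section yield governs)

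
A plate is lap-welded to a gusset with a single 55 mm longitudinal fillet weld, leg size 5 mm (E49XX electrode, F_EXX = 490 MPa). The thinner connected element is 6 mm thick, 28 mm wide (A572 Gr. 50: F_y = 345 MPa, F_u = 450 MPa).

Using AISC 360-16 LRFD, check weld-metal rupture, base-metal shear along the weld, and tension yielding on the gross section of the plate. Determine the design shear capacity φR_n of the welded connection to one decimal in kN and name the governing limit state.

Weld metal: throat = 0.707×5 = 3.535 mm, L = 55 mm. φR_n = 0.75 × 0.6 × 490 × 3.535 × 55 = 42.9 kN.
Base metal shear (6 mm plate): yield φR_n = 1.0×0.6×345×6×55 = 68.3 kN; rupture φR_n = 0.75×0.6×450×6×55 = 66.8 kN; take 66.8 kN (rupture).
Tension yield (gross): A_g = 28×6 = 168 mm². φR_n = 0.90 × 345 × 168 = 52.2 kN.
Governing: min(42.9, 66.8, 52.2) = 42.9 kN → weld metal.

42.9 kN (weld metal governs)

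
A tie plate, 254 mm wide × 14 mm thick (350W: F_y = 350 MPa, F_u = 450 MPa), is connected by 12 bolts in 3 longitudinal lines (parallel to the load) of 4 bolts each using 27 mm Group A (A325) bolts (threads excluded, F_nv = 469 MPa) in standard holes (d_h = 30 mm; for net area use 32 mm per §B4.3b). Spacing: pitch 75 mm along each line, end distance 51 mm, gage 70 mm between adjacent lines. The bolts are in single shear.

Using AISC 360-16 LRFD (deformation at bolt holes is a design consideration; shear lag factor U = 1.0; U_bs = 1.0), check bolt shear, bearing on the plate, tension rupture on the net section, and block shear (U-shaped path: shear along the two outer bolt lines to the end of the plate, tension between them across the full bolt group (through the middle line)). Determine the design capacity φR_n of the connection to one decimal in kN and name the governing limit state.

746.6 kN (net-section rupture governs)

Bolt shear: A_b = π(27)²/4 = 572.56 mm². φR_n = 0.75 × 469 × 572.56 × 12 × 1 = 2416.8 kN.
Bearing (14 mm plate, F_u = 450 MPa): end bolts L_c = 51 − 30/2 = 36, R_n = min(1.2×36×14×450, 2.4×27×14×450) = 272.16 kN/bolt; interior L_c = 75 − 30 = 45, R_n = 340.2 kN/bolt. φR_n = 0.75 × (3×272.16 + 9×340.2) = 2908.7 kN.
Tension rupture (net): A_n = (254 − 3×32)×14 = 2212 mm² (U = 1.0, A_e = A_n). φR_n = 0.75 × 450 × 2212 = 746.6 kN.
Block shear: shear path 2×[51+3×75] = 2×276 mm, A_gv = 7728, A_nv = 2×(276 − 3.5×32)×14 = 4592 mm²; tension across gage: (140 − 2×32)×14 = 1064 mm². R_n = min(0.6×450×4592, 0.6×350×7728) + 1.0×450×1064 = min(1239.8, 1622.9) + 478.8 = 1718.6 kN. φR_n = 0.75 × 1718.6 = 1289.0 kN.
Governing: min(2416.8, 2908.7, 746.6, 1289.0) = 746.6 kN → net-section rupture.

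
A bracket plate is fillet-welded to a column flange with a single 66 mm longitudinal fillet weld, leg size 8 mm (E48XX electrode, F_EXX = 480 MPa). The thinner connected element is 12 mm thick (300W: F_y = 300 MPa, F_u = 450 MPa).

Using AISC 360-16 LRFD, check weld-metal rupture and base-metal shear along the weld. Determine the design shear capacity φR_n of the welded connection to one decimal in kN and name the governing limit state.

80.6 kN (weld metal governs)

Weld metal: throat = 0.707×8 = 5.656 mm, L = 66 mm. φR_n = 0.75 × 0.6 × 480 × 5.656 × 66 = 80.6 kN.
Base metal shear (12 mm plate): yield φR_n = 1.0×0.6×300×12×66 = 142.6 kN; rupture φR_n = 0.75×0.6×450×12×66 = 160.4 kN; take 142.6 kN (yield).
Governing: min(80.6, 142.6) = 80.6 kN → weld metal.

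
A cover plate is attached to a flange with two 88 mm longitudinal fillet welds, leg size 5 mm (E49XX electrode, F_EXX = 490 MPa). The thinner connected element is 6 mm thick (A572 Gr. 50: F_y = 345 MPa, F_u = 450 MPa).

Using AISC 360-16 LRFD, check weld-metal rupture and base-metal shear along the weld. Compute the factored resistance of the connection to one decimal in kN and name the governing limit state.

137.2 kN (weld metal governs)

Weld metal: throat = 0.707×5 = 3.535 mm, L = 2×88 = 176 mm. φR_n = 0.75 × 0.6 × 490 × 3.535 × 176 = 137.2 kN.
Base metal shear (6 mm plate): yield φR_n = 1.0×0.6×345×6×176 = 218.6 kN; rupture φR_n = 0.75×0.6×450×6×176 = 213.8 kN; take 213.8 kN (rupture).
Governing: min(137.2, 213.8) = 137.2 kN → weld metal.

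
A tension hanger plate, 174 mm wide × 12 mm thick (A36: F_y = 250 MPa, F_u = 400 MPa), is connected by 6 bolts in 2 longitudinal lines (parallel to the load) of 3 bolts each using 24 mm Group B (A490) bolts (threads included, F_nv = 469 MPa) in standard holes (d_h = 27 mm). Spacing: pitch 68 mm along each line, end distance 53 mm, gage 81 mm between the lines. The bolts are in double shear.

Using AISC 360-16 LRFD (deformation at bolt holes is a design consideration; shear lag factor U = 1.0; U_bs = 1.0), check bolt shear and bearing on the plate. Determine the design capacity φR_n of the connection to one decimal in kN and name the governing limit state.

Bolt shear: A_b = π(24)²/4 = 452.39 mm². φR_n = 0.75 × 469 × 452.39 × 6 × 2 = 1909.5 kN.
Bearing (12 mm plate, F_u = 400 MPa): end bolts L_c = 53 − 27/2 = 39.5, R_n = min(1.2×39.5×12×400, 2.4×24×12×400) = 227.52 kN/bolt; interior L_c = 68 − 27 = 41, R_n = 236.16 kN/bolt. φR_n = 0.75 × (2×227.52 + 4×236.16) = 1049.8 kN.
Governing: min(1909.5, 1049.8) = 1049.8 kN → bearing.

1049.8 kN (bearing governs)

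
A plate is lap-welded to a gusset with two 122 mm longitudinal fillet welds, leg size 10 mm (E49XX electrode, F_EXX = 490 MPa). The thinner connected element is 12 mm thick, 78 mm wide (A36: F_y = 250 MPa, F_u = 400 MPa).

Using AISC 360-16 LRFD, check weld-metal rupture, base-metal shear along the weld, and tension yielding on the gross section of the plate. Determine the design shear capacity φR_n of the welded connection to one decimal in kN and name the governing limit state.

Weld metal: throat = 0.707×10 = 7.07 mm, L = 2×122 = 244 mm. φR_n = 0.75 × 0.6 × 490 × 7.07 × 244 = 380.4 kN.
Base metal shear (12 mm plate): yield φR_n = 1.0×0.6×250×12×244 = 439.2 kN; rupture φR_n = 0.75×0.6×400×12×244 = 527.0 kN; take 439.2 kN (yield).
Tension yield (gross): A_g = 78×12 = 936 mm². φR_n = 0.90 × 250 × 936 = 210.6 kN.
Governing: min(380.4, 439.2, 210.6) = 210.6 kN → gross-section yield.

210.6 kN (gross-section yield governs)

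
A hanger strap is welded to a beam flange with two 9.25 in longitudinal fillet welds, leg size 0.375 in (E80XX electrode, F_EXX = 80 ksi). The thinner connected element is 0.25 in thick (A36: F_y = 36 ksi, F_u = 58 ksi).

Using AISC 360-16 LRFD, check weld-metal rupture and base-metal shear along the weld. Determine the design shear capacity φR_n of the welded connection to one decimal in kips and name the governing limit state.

99.9 kips (base-metal shear governs)

Weld metal: throat = 0.707×0.375 = 0.26513 in, L = 2×9.25 = 18.5 in. φR_n = 0.75 × 0.6 × 80 × 0.26513 × 18.5 = 176.6 kips.
Base metal shear (0.25 in plate): yield φR_n = 1.0×0.6×36×0.25×18.5 = 99.9 kips; rupture φR_n = 0.75×0.6×58×0.25×18.5 = 120.7 kips; take 99.9 kips (yield).
Governing: min(176.6, 99.9) = 99.9 kips → base-metal shear.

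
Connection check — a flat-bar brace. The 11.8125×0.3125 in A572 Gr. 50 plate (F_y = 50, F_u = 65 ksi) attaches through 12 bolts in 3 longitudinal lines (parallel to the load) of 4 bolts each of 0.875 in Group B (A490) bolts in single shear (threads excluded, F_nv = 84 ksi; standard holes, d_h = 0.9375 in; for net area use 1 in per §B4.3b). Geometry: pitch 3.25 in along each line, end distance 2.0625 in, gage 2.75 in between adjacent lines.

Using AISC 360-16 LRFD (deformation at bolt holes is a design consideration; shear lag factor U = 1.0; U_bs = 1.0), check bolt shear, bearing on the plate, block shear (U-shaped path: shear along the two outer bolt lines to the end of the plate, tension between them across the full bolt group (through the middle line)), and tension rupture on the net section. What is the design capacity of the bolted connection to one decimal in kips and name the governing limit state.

134.3 kips (net-section rupture governs)

Bolt shear: A_b = π(0.875)²/4 = 0.60132 in². φR_n = 0.75 × 84 × 0.60132 × 12 × 1 = 454.6 kips.
Bearing (0.3125 in plate, F_u = 65 ksi): end bolts L_c = 2.0625 − 0.9375/2 = 1.59375, R_n = min(1.2×1.59375×0.3125×65, 2.4×0.875×0.3125×65) = 38.848 kips/bolt; interior L_c = 3.25 − 0.9375 = 2.3125, R_n = 42.656 kips/bolt. φR_n = 0.75 × (3×38.848 + 9×42.656) = 375.3 kips.
Block shear: shear path 2×[2.0625+3×3.25] = 2×11.8125 in, A_gv = 7.3828, A_nv = 2×(11.8125 − 3.5×1)×0.3125 = 5.1953 in²; tension across gage: (5.5 − 2×1)×0.3125 = 1.0938 in². R_n = min(0.6×65×5.1953, 0.6×50×7.3828) + 1.0×65×1.0938 = min(202.62, 221.48) + 71.097 = 273.72 kips. φR_n = 0.75 × 273.72 = 205.3 kips.
Tension rupture (net): A_n = (11.8125 − 3×1)×0.3125 = 2.7539 in² (U = 1.0, A_e = A_n). φR_n = 0.75 × 65 × 2.7539 = 134.3 kips.
Governing: min(454.6, 375.3, 205.3, 134.3) = 134.3 kips → net-section rupture.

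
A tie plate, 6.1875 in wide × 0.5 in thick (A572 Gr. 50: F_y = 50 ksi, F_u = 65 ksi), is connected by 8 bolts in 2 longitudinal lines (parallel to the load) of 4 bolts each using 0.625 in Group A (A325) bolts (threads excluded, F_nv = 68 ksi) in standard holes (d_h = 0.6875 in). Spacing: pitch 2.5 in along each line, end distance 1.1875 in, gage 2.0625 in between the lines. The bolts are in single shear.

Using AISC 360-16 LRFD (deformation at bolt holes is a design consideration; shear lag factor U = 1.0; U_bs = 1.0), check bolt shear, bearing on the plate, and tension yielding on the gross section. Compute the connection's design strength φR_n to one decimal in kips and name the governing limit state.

125.2 kips (bolt shear governs)

Bolt shear: A_b = π(0.625)²/4 = 0.3068 in². φR_n = 0.75 × 68 × 0.3068 × 8 × 1 = 125.2 kips.
Bearing (0.5 in plate, F_u = 65 ksi): end bolts L_c = 1.1875 − 0.6875/2 = 0.84375, R_n = min(1.2×0.84375×0.5×65, 2.4×0.625×0.5×65) = 32.906 kips/bolt; interior L_c = 2.5 − 0.6875 = 1.8125, R_n = 48.75 kips/bolt. φR_n = 0.75 × (2×32.906 + 6×48.75) = 268.7 kips.
Tension yield (gross): A_g = 6.1875×0.5 = 3.0938 in². φR_n = 0.90 × 50 × 3.0938 = 139.2 kips.
Governing: min(125.2, 268.7, 139.2) = 125.2 kips → bolt shear.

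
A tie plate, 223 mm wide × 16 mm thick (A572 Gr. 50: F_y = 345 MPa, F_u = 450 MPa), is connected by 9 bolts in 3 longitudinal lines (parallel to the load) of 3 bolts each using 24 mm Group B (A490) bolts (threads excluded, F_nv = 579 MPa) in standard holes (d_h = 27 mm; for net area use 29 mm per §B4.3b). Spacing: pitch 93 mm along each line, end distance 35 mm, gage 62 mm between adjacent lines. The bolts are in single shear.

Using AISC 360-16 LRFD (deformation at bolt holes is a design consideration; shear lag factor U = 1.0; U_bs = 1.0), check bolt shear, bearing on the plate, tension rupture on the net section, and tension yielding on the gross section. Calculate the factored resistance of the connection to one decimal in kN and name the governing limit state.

734.4 kN (net-section rupture governs)

Bolt shear: A_b = π(24)²/4 = 452.39 mm². φR_n = 0.75 × 579 × 452.39 × 9 × 1 = 1768.1 kN.
Bearing (16 mm plate, F_u = 450 MPa): end bolts L_c = 35 − 27/2 = 21.5, R_n = min(1.2×21.5×16×450, 2.4×24×16×450) = 185.76 kN/bolt; interior L_c = 93 − 27 = 66, R_n = 414.72 kN/bolt. φR_n = 0.75 × (3×185.76 + 6×414.72) = 2284.2 kN.
Tension rupture (net): A_n = (223 − 3×29)×16 = 2176 mm² (U = 1.0, A_e = A_n). φR_n = 0.75 × 450 × 2176 = 734.4 kN.
Tension yield (gross): A_g = 223×16 = 3568 mm². φR_n = 0.90 × 345 × 3568 = 1107.9 kN.
Governing: min(1768.1, 2284.2, 734.4, 1107.9) = 734.4 kN → net-section rupture.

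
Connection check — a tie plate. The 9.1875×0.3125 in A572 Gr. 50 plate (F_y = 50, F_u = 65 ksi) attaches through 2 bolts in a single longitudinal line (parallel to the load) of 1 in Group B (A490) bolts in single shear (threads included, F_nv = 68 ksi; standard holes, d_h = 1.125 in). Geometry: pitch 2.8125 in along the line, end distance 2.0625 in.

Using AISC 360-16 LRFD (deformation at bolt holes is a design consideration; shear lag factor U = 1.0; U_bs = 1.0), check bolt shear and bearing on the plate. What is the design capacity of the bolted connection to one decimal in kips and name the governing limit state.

58.3 kips (bearing governs)

Bolt shear: A_b = π(1)²/4 = 0.7854 in². φR_n = 0.75 × 68 × 0.7854 × 2 × 1 = 80.1 kips.
Bearing (0.3125 in plate, F_u = 65 ksi): end bolts L_c = 2.0625 − 1.125/2 = 1.5, R_n = min(1.2×1.5×0.3125×65, 2.4×1×0.3125×65) = 36.563 kips/bolt; interior L_c = 2.8125 − 1.125 = 1.6875, R_n = 41.133 kips/bolt. φR_n = 0.75 × (1×36.563 + 1×41.133) = 58.3 kips.
Governing: min(80.1, 58.3) = 58.3 kips → bearing.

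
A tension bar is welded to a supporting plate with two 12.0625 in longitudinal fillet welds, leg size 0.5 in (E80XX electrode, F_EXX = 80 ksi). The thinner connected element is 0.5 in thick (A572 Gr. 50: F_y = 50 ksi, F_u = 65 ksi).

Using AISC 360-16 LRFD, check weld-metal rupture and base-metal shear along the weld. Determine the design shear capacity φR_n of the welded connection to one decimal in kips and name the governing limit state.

Weld metal: throat = 0.707×0.5 = 0.3535 in, L = 2×12.0625 = 24.125 in. φR_n = 0.75 × 0.6 × 80 × 0.3535 × 24.125 = 307.0 kips.
Base metal shear (0.5 in plate): yield φR_n = 1.0×0.6×50×0.5×24.125 = 361.9 kips; rupture φR_n = 0.75×0.6×65×0.5×24.125 = 352.8 kips; take 352.8 kips (rupture).
Governing: min(307.0, 352.8) = 307.0 kips → weld metal.

307.0 kips (weld metal governs)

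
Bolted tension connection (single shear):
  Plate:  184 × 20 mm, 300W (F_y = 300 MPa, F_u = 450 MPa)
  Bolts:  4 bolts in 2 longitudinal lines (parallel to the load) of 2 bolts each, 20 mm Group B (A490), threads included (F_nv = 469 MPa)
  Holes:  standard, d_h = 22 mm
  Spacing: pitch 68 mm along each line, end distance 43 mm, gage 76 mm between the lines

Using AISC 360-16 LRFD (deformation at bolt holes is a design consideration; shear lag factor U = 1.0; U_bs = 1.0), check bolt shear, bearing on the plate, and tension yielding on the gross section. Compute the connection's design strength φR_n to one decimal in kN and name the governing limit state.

442.0 kN (bolt shear governs)

Bolt shear: A_b = π(20)²/4 = 314.16 mm². φR_n = 0.75 × 469 × 314.16 × 4 × 1 = 442.0 kN.
Bearing (20 mm plate, F_u = 450 MPa): end bolts L_c = 43 − 22/2 = 32, R_n = min(1.2×32×20×450, 2.4×20×20×450) = 345.6 kN/bolt; interior L_c = 68 − 22 = 46, R_n = 432 kN/bolt. φR_n = 0.75 × (2×345.6 + 2×432) = 1166.4 kN.
Tension yield (gross): A_g = 184×20 = 3680 mm². φR_n = 0.90 × 300 × 3680 = 993.6 kN.
Governing: min(442.0, 1166.4, 993.6) = 442.0 kN → bolt shear.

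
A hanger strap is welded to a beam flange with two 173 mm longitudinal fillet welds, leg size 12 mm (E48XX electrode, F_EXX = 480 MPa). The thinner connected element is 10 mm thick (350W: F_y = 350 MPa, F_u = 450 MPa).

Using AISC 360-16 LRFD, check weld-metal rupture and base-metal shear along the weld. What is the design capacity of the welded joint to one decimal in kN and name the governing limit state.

634.1 kN (weld metal governs)

Weld metal: throat = 0.707×12 = 8.484 mm, L = 2×173 = 346 mm. φR_n = 0.75 × 0.6 × 480 × 8.484 × 346 = 634.1 kN.
Base metal shear (10 mm plate): yield φR_n = 1.0×0.6×350×10×346 = 726.6 kN; rupture φR_n = 0.75×0.6×450×10×346 = 700.7 kN; take 700.7 kN (rupture).
Governing: min(634.1, 700.7) = 634.1 kN → weld metal.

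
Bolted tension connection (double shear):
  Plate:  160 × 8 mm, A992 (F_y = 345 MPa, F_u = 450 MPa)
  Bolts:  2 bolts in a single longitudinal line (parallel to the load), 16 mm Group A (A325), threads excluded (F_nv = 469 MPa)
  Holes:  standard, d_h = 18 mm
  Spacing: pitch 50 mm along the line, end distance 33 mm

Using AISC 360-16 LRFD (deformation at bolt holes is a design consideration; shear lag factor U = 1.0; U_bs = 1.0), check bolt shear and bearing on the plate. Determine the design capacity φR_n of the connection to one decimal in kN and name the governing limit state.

181.4 kN (bearing governs)

Bolt shear: A_b = π(16)²/4 = 201.06 mm². φR_n = 0.75 × 469 × 201.06 × 2 × 2 = 282.9 kN.
Bearing (8 mm plate, F_u = 450 MPa): end bolts L_c = 33 − 18/2 = 24, R_n = min(1.2×24×8×450, 2.4×16×8×450) = 103.68 kN/bolt; interior L_c = 50 − 18 = 32, R_n = 138.24 kN/bolt. φR_n = 0.75 × (1×103.68 + 1×138.24) = 181.4 kN.
Governing: min(282.9, 181.4) = 181.4 kN → bearing.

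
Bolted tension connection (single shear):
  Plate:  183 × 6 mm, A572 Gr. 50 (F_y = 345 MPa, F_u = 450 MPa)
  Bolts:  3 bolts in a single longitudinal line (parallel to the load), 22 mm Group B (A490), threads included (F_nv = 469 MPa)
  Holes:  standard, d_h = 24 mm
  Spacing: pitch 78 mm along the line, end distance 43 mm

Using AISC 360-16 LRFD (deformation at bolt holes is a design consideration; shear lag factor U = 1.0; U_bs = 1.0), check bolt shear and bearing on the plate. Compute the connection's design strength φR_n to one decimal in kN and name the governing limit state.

Bolt shear: A_b = π(22)²/4 = 380.13 mm². φR_n = 0.75 × 469 × 380.13 × 3 × 1 = 401.1 kN.
Bearing (6 mm plate, F_u = 450 MPa): end bolts L_c = 43 − 24/2 = 31, R_n = min(1.2×31×6×450, 2.4×22×6×450) = 100.44 kN/bolt; interior L_c = 78 − 24 = 54, R_n = 142.56 kN/bolt. φR_n = 0.75 × (1×100.44 + 2×142.56) = 289.2 kN.
Governing: min(401.1, 289.2) = 289.2 kN → bearing.

289.2 kN (bearing governs)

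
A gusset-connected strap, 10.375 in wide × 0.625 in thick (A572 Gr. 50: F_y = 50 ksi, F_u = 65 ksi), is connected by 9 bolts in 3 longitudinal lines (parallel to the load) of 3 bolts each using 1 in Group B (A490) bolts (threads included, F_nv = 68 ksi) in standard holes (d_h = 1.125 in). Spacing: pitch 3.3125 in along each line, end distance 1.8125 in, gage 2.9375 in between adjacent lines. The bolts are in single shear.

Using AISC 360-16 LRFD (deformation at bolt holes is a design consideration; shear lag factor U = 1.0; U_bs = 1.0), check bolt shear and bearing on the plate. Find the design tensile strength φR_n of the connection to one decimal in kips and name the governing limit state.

Bolt shear: A_b = π(1)²/4 = 0.7854 in². φR_n = 0.75 × 68 × 0.7854 × 9 × 1 = 360.5 kips.
Bearing (0.625 in plate, F_u = 65 ksi): end bolts L_c = 1.8125 − 1.125/2 = 1.25, R_n = min(1.2×1.25×0.625×65, 2.4×1×0.625×65) = 60.938 kips/bolt; interior L_c = 3.3125 − 1.125 = 2.1875, R_n = 97.5 kips/bolt. φR_n = 0.75 × (3×60.938 + 6×97.5) = 575.9 kips.
Governing: min(360.5, 575.9) = 360.5 kips → bolt shear.

360.5 kips (bolt shear governs)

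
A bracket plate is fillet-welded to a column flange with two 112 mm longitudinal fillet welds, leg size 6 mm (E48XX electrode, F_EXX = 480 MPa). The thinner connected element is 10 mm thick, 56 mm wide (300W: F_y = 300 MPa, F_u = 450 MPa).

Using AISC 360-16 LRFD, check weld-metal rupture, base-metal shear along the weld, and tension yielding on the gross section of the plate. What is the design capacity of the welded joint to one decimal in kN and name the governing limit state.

Weld metal: throat = 0.707×6 = 4.242 mm, L = 2×112 = 224 mm. φR_n = 0.75 × 0.6 × 480 × 4.242 × 224 = 205.2 kN.
Base metal shear (10 mm plate): yield φR_n = 1.0×0.6×300×10×224 = 403.2 kN; rupture φR_n = 0.75×0.6×450×10×224 = 453.6 kN; take 403.2 kN (yield).
Tension yield (gross): A_g = 56×10 = 560 mm². φR_n = 0.90 × 300 × 560 = 151.2 kN.
Governing: min(205.2, 403.2, 151.2) = 151.2 kN → gross-section yield.

151.2 kN (gross-section yield governs)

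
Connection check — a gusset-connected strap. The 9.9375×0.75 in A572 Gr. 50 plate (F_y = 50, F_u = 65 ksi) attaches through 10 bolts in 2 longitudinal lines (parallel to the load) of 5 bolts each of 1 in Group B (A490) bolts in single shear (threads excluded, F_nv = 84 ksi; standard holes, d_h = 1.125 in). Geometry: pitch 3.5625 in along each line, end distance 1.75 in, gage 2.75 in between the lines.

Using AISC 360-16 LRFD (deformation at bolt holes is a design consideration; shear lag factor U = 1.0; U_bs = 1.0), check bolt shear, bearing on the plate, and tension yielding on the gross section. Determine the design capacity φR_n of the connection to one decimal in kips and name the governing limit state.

Bolt shear: A_b = π(1)²/4 = 0.7854 in². φR_n = 0.75 × 84 × 0.7854 × 10 × 1 = 494.8 kips.
Bearing (0.75 in plate, F_u = 65 ksi): end bolts L_c = 1.75 − 1.125/2 = 1.1875, R_n = min(1.2×1.1875×0.75×65, 2.4×1×0.75×65) = 69.469 kips/bolt; interior L_c = 3.5625 − 1.125 = 2.4375, R_n = 117 kips/bolt. φR_n = 0.75 × (2×69.469 + 8×117) = 806.2 kips.
Tension yield (gross): A_g = 9.9375×0.75 = 7.4531 in². φR_n = 0.90 × 50 × 7.4531 = 335.4 kips.
Governing: min(494.8, 806.2, 335.4) = 335.4 kips → gross-section yield.

335.4 kips (gross-section yield governs)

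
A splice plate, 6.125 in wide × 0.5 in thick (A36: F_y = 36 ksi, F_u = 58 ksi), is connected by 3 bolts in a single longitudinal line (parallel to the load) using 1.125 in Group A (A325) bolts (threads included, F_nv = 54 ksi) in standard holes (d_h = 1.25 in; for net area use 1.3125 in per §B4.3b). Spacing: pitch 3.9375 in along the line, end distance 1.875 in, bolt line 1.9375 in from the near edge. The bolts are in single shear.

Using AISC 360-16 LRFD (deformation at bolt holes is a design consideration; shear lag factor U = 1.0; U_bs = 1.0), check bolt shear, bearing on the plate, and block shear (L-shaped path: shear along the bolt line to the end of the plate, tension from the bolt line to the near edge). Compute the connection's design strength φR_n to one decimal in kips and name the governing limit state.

Bolt shear: A_b = π(1.125)²/4 = 0.99402 in². φR_n = 0.75 × 54 × 0.99402 × 3 × 1 = 120.8 kips.
Bearing (0.5 in plate, F_u = 58 ksi): end bolts L_c = 1.875 − 1.25/2 = 1.25, R_n = min(1.2×1.25×0.5×58, 2.4×1.125×0.5×58) = 43.5 kips/bolt; interior L_c = 3.9375 − 1.25 = 2.6875, R_n = 78.3 kips/bolt. φR_n = 0.75 × (1×43.5 + 2×78.3) = 150.1 kips.
Block shear: shear path 1×[1.875+2×3.9375] = 1×9.75 in, A_gv = 4.875, A_nv = 1×(9.75 − 2.5×1.3125)×0.5 = 3.2344 in²; tension to near edge: (1.9375 − 0.5×1.3125)×0.5 = 0.64063 in². R_n = min(0.6×58×3.2344, 0.6×36×4.875) + 1.0×58×0.64063 = min(112.56, 105.3) + 37.157 = 142.46 kips. φR_n = 0.75 × 142.46 = 106.8 kips.
Governing: min(120.8, 150.1, 106.8) = 106.8 kips → block shear.

106.8 kips (block shear governs)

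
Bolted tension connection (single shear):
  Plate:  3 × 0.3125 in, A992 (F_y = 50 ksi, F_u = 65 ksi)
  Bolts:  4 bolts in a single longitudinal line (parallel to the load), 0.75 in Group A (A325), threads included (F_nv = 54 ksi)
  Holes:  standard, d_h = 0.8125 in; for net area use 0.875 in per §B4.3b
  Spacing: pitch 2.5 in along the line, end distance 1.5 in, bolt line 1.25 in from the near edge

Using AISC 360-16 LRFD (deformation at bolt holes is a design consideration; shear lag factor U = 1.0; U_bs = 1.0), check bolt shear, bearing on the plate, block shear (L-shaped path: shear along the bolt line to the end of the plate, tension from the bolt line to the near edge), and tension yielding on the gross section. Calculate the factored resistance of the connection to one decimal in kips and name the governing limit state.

Bolt shear: A_b = π(0.75)²/4 = 0.44179 in². φR_n = 0.75 × 54 × 0.44179 × 4 × 1 = 71.6 kips.
Bearing (0.3125 in plate, F_u = 65 ksi): end bolts L_c = 1.5 − 0.8125/2 = 1.09375, R_n = min(1.2×1.09375×0.3125×65, 2.4×0.75×0.3125×65) = 26.66 kips/bolt; interior L_c = 2.5 − 0.8125 = 1.6875, R_n = 36.563 kips/bolt. φR_n = 0.75 × (1×26.66 + 3×36.563) = 102.3 kips.
Block shear: shear path 1×[1.5+3×2.5] = 1×9 in, A_gv = 2.8125, A_nv = 1×(9 − 3.5×0.875)×0.3125 = 1.8555 in²; tension to near edge: (1.25 − 0.5×0.875)×0.3125 = 0.25391 in². R_n = min(0.6×65×1.8555, 0.6×50×2.8125) + 1.0×65×0.25391 = min(72.365, 84.375) + 16.504 = 88.869 kips. φR_n = 0.75 × 88.869 = 66.7 kips.
Tension yield (gross): A_g = 3×0.3125 = 0.9375 in². φR_n = 0.90 × 50 × 0.9375 = 42.2 kips.
Governing: min(71.6, 102.3, 66.7, 42.2) = 42.2 kips → gross-section yield.

42.2 kips (gross-section yield governs)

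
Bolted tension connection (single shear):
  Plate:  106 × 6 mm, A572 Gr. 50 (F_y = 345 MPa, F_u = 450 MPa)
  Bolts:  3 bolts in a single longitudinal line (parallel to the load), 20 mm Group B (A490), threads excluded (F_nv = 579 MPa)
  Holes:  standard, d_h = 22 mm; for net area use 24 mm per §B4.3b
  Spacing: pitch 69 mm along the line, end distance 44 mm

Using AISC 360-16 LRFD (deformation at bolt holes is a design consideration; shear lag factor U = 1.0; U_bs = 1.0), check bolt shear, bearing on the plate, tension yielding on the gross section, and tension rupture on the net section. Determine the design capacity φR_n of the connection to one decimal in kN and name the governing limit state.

166.1 kN (net-section rupture governs)

Bolt shear: A_b = π(20)²/4 = 314.16 mm². φR_n = 0.75 × 579 × 314.16 × 3 × 1 = 409.3 kN.
Bearing (6 mm plate, F_u = 450 MPa): end bolts L_c = 44 − 22/2 = 33, R_n = min(1.2×33×6×450, 2.4×20×6×450) = 106.92 kN/bolt; interior L_c = 69 − 22 = 47, R_n = 129.6 kN/bolt. φR_n = 0.75 × (1×106.92 + 2×129.6) = 274.6 kN.
Tension yield (gross): A_g = 106×6 = 636 mm². φR_n = 0.90 × 345 × 636 = 197.5 kN.
Tension rupture (net): A_n = (106 − 1×24)×6 = 492 mm² (U = 1.0, A_e = A_n). φR_n = 0.75 × 450 × 492 = 166.1 kN.
Governing: min(409.3, 274.6, 197.5, 166.1) = 166.1 kN → net-section rupture.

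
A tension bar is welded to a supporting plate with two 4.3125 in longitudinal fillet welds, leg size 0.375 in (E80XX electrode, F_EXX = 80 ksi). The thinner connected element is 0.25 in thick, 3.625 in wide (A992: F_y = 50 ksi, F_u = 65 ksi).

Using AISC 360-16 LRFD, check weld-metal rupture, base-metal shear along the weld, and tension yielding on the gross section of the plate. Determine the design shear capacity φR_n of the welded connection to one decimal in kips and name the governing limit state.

Weld metal: throat = 0.707×0.375 = 0.26513 in, L = 2×4.3125 = 8.625 in. φR_n = 0.75 × 0.6 × 80 × 0.26513 × 8.625 = 82.3 kips.
Base metal shear (0.25 in plate): yield φR_n = 1.0×0.6×50×0.25×8.625 = 64.7 kips; rupture φR_n = 0.75×0.6×65×0.25×8.625 = 63.1 kips; take 63.1 kips (rupture).
Tension yield (gross): A_g = 3.625×0.25 = 0.90625 in². φR_n = 0.90 × 50 × 0.90625 = 40.8 kips.
Governing: min(82.3, 63.1, 40.8) = 40.8 kips → gross-section yield.

40.8 kips (gross-section yield governs)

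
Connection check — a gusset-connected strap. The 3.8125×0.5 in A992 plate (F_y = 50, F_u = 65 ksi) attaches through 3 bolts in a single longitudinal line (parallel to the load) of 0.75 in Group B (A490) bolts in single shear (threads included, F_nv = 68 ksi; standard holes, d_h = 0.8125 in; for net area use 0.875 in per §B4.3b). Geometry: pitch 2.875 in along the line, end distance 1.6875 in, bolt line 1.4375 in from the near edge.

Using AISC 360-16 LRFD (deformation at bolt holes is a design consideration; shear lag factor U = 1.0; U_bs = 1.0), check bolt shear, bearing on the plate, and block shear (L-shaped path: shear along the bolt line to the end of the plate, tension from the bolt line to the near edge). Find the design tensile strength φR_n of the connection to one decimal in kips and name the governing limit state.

67.6 kips (bolt shear governs)

Bolt shear: A_b = π(0.75)²/4 = 0.44179 in². φR_n = 0.75 × 68 × 0.44179 × 3 × 1 = 67.6 kips.
Bearing (0.5 in plate, F_u = 65 ksi): end bolts L_c = 1.6875 − 0.8125/2 = 1.28125, R_n = min(1.2×1.28125×0.5×65, 2.4×0.75×0.5×65) = 49.969 kips/bolt; interior L_c = 2.875 − 0.8125 = 2.0625, R_n = 58.5 kips/bolt. φR_n = 0.75 × (1×49.969 + 2×58.5) = 125.2 kips.
Block shear: shear path 1×[1.6875+2×2.875] = 1×7.4375 in, A_gv = 3.7188, A_nv = 1×(7.4375 − 2.5×0.875)×0.5 = 2.625 in²; tension to near edge: (1.4375 − 0.5×0.875)×0.5 = 0.5 in². R_n = min(0.6×65×2.625, 0.6×50×3.7188) + 1.0×65×0.5 = min(102.38, 111.56) + 32.5 = 134.88 kips. φR_n = 0.75 × 134.88 = 101.2 kips.
Governing: min(67.6, 125.2, 101.2) = 67.6 kips → bolt shear.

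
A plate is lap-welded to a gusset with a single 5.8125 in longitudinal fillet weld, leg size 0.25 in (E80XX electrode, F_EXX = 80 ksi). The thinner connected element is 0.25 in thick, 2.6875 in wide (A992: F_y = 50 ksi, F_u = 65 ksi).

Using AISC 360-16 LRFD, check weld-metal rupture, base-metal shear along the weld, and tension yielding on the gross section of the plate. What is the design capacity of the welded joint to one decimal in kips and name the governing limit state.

30.2 kips (gross-section yield governs)

Weld metal: throat = 0.707×0.25 = 0.17675 in, L = 5.8125 in. φR_n = 0.75 × 0.6 × 80 × 0.17675 × 5.8125 = 37.0 kips.
Base metal shear (0.25 in plate): yield φR_n = 1.0×0.6×50×0.25×5.8125 = 43.6 kips; rupture φR_n = 0.75×0.6×65×0.25×5.8125 = 42.5 kips; take 42.5 kips (rupture).
Tension yield (gross): A_g = 2.6875×0.25 = 0.67188 in². φR_n = 0.90 × 50 × 0.67188 = 30.2 kips.
Governing: min(37.0, 42.5, 30.2) = 30.2 kips → gross-section yield.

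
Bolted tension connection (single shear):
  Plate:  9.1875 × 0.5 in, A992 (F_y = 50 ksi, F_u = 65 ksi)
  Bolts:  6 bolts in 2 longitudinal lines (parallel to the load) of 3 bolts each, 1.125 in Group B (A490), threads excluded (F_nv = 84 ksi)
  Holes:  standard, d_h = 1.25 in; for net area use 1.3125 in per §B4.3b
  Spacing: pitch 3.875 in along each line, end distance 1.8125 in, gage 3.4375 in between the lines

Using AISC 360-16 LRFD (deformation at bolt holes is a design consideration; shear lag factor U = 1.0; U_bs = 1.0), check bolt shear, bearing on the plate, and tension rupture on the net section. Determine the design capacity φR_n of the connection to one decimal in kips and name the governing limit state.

160.0 kips (net-section rupture governs)

Bolt shear: A_b = π(1.125)²/4 = 0.99402 in². φR_n = 0.75 × 84 × 0.99402 × 6 × 1 = 375.7 kips.
Bearing (0.5 in plate, F_u = 65 ksi): end bolts L_c = 1.8125 − 1.25/2 = 1.1875, R_n = min(1.2×1.1875×0.5×65, 2.4×1.125×0.5×65) = 46.313 kips/bolt; interior L_c = 3.875 − 1.25 = 2.625, R_n = 87.75 kips/bolt. φR_n = 0.75 × (2×46.313 + 4×87.75) = 332.7 kips.
Tension rupture (net): A_n = (9.1875 − 2×1.3125)×0.5 = 3.2813 in² (U = 1.0, A_e = A_n). φR_n = 0.75 × 65 × 3.2813 = 160.0 kips.
Governing: min(375.7, 332.7, 160.0) = 160.0 kips → net-section rupture.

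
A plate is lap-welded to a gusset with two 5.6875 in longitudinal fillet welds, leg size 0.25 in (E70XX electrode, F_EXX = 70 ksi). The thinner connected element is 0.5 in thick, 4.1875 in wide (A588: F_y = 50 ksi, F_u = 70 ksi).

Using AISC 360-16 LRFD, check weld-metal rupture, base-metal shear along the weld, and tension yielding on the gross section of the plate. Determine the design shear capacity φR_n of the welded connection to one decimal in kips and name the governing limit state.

63.3 kips (weld metal governs)

Weld metal: throat = 0.707×0.25 = 0.17675 in, L = 2×5.6875 = 11.375 in. φR_n = 0.75 × 0.6 × 70 × 0.17675 × 11.375 = 63.3 kips.
Base metal shear (0.5 in plate): yield φR_n = 1.0×0.6×50×0.5×11.375 = 170.6 kips; rupture φR_n = 0.75×0.6×70×0.5×11.375 = 179.2 kips; take 170.6 kips (yield).
Tension yield (gross): A_g = 4.1875×0.5 = 2.0938 in². φR_n = 0.90 × 50 × 2.0938 = 94.2 kips.
Governing: min(63.3, 170.6, 94.2) = 63.3 kips → weld metal.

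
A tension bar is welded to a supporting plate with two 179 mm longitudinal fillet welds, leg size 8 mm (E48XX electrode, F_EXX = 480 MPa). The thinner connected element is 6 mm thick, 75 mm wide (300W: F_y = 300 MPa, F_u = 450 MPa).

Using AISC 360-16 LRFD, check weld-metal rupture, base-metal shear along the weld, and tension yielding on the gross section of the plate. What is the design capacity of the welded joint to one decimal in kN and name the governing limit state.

Weld metal: throat = 0.707×8 = 5.656 mm, L = 2×179 = 358 mm. φR_n = 0.75 × 0.6 × 480 × 5.656 × 358 = 437.4 kN.
Base metal shear (6 mm plate): yield φR_n = 1.0×0.6×300×6×358 = 386.6 kN; rupture φR_n = 0.75×0.6×450×6×358 = 435.0 kN; take 386.6 kN (yield).
Tension yield (gross): A_g = 75×6 = 450 mm². φR_n = 0.90 × 300 × 450 = 121.5 kN.
Governing: min(437.4, 386.6, 121.5) = 121.5 kN → gross-section yield.

121.5 kN (gross-section yield governs)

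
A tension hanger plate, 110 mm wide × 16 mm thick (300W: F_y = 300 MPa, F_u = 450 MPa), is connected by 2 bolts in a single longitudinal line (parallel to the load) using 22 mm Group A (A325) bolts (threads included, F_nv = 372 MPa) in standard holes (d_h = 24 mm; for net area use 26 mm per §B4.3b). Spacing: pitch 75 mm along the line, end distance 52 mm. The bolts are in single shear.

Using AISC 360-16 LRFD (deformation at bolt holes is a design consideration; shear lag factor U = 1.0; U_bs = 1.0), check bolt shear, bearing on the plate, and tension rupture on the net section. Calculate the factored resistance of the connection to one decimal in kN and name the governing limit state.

Bolt shear: A_b = π(22)²/4 = 380.13 mm². φR_n = 0.75 × 372 × 380.13 × 2 × 1 = 212.1 kN.
Bearing (16 mm plate, F_u = 450 MPa): end bolts L_c = 52 − 24/2 = 40, R_n = min(1.2×40×16×450, 2.4×22×16×450) = 345.6 kN/bolt; interior L_c = 75 − 24 = 51, R_n = 380.16 kN/bolt. φR_n = 0.75 × (1×345.6 + 1×380.16) = 544.3 kN.
Tension rupture (net): A_n = (110 − 1×26)×16 = 1344 mm² (U = 1.0, A_e = A_n). φR_n = 0.75 × 450 × 1344 = 453.6 kN.
Governing: min(212.1, 544.3, 453.6) = 212.1 kN → bolt shear.

212.1 kN (bolt shear governs)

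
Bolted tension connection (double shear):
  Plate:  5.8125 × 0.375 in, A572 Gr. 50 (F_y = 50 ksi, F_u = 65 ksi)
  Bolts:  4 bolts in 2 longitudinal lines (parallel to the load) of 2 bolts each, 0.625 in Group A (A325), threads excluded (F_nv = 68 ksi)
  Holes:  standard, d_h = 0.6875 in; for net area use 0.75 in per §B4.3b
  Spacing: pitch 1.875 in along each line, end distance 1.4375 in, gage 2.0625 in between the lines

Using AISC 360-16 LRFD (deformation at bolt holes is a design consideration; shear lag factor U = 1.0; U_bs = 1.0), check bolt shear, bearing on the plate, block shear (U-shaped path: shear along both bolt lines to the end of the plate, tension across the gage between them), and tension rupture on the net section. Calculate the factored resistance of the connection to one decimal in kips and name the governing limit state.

Bolt shear: A_b = π(0.625)²/4 = 0.3068 in². φR_n = 0.75 × 68 × 0.3068 × 4 × 2 = 125.2 kips.
Bearing (0.375 in plate, F_u = 65 ksi): end bolts L_c = 1.4375 − 0.6875/2 = 1.09375, R_n = min(1.2×1.09375×0.375×65, 2.4×0.625×0.375×65) = 31.992 kips/bolt; interior L_c = 1.875 − 0.6875 = 1.1875, R_n = 34.734 kips/bolt. φR_n = 0.75 × (2×31.992 + 2×34.734) = 100.1 kips.
Block shear: shear path 2×[1.4375+1×1.875] = 2×3.3125 in, A_gv = 2.4844, A_nv = 2×(3.3125 − 1.5×0.75)×0.375 = 1.6406 in²; tension across gage: (2.0625 − 1×0.75)×0.375 = 0.49219 in². R_n = min(0.6×65×1.6406, 0.6×50×2.4844) + 1.0×65×0.49219 = min(63.983, 74.532) + 31.992 = 95.975 kips. φR_n = 0.75 × 95.975 = 72.0 kips.
Tension rupture (net): A_n = (5.8125 − 2×0.75)×0.375 = 1.6172 in² (U = 1.0, A_e = A_n). φR_n = 0.75 × 65 × 1.6172 = 78.8 kips.
Governing: min(125.2, 100.1, 72.0, 78.8) = 72.0 kips → block shear.

72.0 kips (block shear governs)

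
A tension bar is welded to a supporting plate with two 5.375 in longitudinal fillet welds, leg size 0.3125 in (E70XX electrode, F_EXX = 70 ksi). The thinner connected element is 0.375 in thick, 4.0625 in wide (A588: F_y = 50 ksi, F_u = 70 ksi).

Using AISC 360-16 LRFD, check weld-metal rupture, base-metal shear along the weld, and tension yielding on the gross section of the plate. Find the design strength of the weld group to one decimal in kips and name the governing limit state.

68.6 kips (gross-section yield governs)

Weld metal: throat = 0.707×0.3125 = 0.22094 in, L = 2×5.375 = 10.75 in. φR_n = 0.75 × 0.6 × 70 × 0.22094 × 10.75 = 74.8 kips.
Base metal shear (0.375 in plate): yield φR_n = 1.0×0.6×50×0.375×10.75 = 120.9 kips; rupture φR_n = 0.75×0.6×70×0.375×10.75 = 127.0 kips; take 120.9 kips (yield).
Tension yield (gross): A_g = 4.0625×0.375 = 1.5234 in². φR_n = 0.90 × 50 × 1.5234 = 68.6 kips.
Governing: min(74.8, 120.9, 68.6) = 68.6 kips → gross-section yield.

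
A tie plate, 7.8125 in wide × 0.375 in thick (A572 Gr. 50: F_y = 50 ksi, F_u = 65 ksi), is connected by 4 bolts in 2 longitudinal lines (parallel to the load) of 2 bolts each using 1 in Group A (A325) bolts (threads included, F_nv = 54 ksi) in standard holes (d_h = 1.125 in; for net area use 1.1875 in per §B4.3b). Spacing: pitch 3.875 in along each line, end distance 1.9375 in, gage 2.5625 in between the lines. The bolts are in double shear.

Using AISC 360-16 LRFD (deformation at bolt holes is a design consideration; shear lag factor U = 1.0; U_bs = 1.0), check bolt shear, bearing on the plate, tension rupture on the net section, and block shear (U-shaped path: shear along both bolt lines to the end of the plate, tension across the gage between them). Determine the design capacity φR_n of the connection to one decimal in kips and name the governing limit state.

Bolt shear: A_b = π(1)²/4 = 0.7854 in². φR_n = 0.75 × 54 × 0.7854 × 4 × 2 = 254.5 kips.
Bearing (0.375 in plate, F_u = 65 ksi): end bolts L_c = 1.9375 − 1.125/2 = 1.375, R_n = min(1.2×1.375×0.375×65, 2.4×1×0.375×65) = 40.219 kips/bolt; interior L_c = 3.875 − 1.125 = 2.75, R_n = 58.5 kips/bolt. φR_n = 0.75 × (2×40.219 + 2×58.5) = 148.1 kips.
Tension rupture (net): A_n = (7.8125 − 2×1.1875)×0.375 = 2.0391 in² (U = 1.0, A_e = A_n). φR_n = 0.75 × 65 × 2.0391 = 99.4 kips.
Block shear: shear path 2×[1.9375+1×3.875] = 2×5.8125 in, A_gv = 4.3594, A_nv = 2×(5.8125 − 1.5×1.1875)×0.375 = 3.0234 in²; tension across gage: (2.5625 − 1×1.1875)×0.375 = 0.51563 in². R_n = min(0.6×65×3.0234, 0.6×50×4.3594) + 1.0×65×0.51563 = min(117.91, 130.78) + 33.516 = 151.43 kips. φR_n = 0.75 × 151.43 = 113.6 kips.
Governing: min(254.5, 148.1, 99.4, 113.6) = 99.4 kips → net-section rupture.

99.4 kips (net-section rupture governs)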